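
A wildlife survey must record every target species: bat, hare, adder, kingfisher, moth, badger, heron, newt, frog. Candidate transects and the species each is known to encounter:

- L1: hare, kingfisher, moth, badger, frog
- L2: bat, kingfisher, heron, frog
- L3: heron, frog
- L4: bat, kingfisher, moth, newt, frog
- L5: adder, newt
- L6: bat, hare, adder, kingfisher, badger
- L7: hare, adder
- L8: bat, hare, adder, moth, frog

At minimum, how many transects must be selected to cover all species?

3

L1, L2, L5 together cover {bat, hare, adder, kingfisher, moth, badger, heron, newt, frog} — every species.
No 2 of the 8 transects cover everything (all 28 pairs fall short), so 3 is minimum.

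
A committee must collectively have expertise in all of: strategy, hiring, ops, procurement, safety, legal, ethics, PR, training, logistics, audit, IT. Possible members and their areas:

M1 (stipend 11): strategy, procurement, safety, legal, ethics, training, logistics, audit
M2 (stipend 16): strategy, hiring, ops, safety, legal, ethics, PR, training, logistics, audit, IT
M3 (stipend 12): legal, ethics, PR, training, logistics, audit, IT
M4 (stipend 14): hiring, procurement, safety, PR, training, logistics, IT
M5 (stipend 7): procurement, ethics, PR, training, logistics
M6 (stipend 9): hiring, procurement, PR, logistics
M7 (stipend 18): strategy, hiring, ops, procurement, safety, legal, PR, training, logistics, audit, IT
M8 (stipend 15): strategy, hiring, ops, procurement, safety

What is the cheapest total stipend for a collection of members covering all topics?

23

M2, M5 cover every topic at stipend 16 + 7 = 23.
Any cover uses at least 2 members; among all covering selections none totals below 23.
Greedy by coverage-per-stipend would pick M1, M2 for 27 — worse than the optimum 23.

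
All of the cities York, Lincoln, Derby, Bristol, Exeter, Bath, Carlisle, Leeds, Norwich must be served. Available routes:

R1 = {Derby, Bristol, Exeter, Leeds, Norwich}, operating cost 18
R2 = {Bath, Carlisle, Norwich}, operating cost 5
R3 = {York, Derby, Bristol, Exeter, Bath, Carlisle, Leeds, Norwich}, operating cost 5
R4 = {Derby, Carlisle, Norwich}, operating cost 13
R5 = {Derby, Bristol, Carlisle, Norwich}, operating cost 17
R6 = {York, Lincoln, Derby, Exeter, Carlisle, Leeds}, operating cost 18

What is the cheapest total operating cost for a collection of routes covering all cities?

23

R3, R6 cover every city at operating cost 5 + 18 = 23.
Any cover uses at least 2 routes; among all covering selections none totals below 23.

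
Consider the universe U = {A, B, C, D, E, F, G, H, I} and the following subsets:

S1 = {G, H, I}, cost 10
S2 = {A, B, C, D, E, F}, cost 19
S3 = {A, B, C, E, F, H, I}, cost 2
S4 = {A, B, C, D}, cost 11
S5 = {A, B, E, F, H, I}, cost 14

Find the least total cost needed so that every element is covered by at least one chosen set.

23

S1, S3, S4 cover every element at cost 10 + 2 + 11 = 23.
Any cover uses at least 2 sets; among all covering selections none totals below 23.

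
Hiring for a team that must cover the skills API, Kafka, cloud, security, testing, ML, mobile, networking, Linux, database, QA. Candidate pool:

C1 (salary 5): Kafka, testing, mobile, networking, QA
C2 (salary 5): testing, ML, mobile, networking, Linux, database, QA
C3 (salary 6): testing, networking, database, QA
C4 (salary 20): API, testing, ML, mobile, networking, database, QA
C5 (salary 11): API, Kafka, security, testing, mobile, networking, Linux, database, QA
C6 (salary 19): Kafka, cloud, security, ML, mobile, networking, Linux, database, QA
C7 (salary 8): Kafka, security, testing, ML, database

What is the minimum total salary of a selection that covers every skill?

30

C5, C6 cover every skill at salary 11 + 19 = 30.
Any cover uses at least 2 candidates; among all covering selections none totals below 30.
Greedy by coverage-per-salary would pick C2, C5, C6 for 35 — worse than the optimum 30.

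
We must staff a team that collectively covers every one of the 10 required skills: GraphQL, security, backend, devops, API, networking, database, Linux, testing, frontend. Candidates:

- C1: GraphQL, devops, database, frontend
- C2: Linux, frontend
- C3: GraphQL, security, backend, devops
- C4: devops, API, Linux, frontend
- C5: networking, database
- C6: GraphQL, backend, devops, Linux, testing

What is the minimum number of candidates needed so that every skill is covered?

4

C3, C4, C5, C6 together cover {GraphQL, security, backend, devops, API, networking, database, Linux, testing, frontend} — every skill.
No 3 of the 6 candidates cover everything (all 20 triples fall short), so 4 is minimum.
Greedy (largest uncovered first) would take C6, C1, C3, C4, C5 — 5 candidates — but 4 suffice.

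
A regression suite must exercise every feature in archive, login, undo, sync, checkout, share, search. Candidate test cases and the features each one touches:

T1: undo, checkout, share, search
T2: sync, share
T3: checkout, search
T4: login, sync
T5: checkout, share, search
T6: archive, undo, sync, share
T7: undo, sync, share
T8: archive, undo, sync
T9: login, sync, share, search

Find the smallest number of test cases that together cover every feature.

3

T1, T4, T6 together cover {archive, login, undo, sync, checkout, share, search} — every feature.
No 2 of the 9 test cases cover everything (all 36 pairs fall short), so 3 is minimum.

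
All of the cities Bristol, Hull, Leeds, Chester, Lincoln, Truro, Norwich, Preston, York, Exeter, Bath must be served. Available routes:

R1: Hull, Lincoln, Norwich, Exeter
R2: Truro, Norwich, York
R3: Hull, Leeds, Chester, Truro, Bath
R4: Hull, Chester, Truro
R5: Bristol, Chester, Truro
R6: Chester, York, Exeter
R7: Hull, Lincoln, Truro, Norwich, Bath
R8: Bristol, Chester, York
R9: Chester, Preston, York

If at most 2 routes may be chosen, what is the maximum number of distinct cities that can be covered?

8

Choosing R1, R3 covers {Hull, Leeds, Chester, Lincoln, Truro, Norwich, Exeter, Bath} — 8 cities.
No choice of 2 routes does better; here Bristol, Preston, York are left uncovered.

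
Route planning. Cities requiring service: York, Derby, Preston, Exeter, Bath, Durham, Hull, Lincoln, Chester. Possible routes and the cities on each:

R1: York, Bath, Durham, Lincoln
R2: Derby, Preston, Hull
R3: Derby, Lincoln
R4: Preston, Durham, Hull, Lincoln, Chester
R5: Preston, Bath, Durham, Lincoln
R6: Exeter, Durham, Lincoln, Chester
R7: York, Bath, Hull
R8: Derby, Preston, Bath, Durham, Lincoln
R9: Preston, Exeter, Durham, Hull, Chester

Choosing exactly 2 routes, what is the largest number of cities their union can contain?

8

Choosing R1, R9 covers {York, Preston, Exeter, Bath, Durham, Hull, Lincoln, Chester} — 8 cities.
No choice of 2 routes does better; here Derby is left uncovered.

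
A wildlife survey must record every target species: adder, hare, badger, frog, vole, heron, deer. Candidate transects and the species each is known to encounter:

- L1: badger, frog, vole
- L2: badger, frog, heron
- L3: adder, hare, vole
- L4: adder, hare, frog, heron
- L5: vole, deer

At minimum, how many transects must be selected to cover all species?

3

L1, L4, L5 together cover {adder, hare, badger, frog, vole, heron, deer} — every species.
No 2 of the 5 transects cover everything (all 10 pairs fall short), so 3 is minimum.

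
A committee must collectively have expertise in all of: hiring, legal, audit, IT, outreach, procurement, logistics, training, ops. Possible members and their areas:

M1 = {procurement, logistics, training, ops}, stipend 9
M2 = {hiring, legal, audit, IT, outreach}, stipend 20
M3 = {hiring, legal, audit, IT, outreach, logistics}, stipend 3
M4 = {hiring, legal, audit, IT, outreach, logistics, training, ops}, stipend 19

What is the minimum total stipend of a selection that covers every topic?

M1, M3 cover every topic at stipend 9 + 3 = 12.
Any cover uses at least 2 members; among all covering selections none totals below 12.

12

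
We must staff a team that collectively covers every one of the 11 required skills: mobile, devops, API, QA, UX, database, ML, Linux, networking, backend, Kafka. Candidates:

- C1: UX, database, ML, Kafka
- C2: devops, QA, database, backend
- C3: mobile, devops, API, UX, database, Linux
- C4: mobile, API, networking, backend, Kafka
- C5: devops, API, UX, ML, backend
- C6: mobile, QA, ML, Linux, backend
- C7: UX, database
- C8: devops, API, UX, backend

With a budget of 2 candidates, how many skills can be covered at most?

9

Choosing C3, C4 covers {mobile, devops, API, UX, database, Linux, networking, backend, Kafka} — 9 skills.
No choice of 2 candidates does better; here QA, ML are left uncovered.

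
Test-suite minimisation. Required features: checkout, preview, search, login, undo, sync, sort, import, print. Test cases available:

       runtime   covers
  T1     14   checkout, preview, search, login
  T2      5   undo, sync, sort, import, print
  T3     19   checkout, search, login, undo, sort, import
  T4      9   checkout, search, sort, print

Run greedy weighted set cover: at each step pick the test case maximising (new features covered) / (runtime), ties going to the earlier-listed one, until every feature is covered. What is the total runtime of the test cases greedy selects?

Pick 1: T2 adds 5 new (undo, sync, sort, import, print) at runtime 5 (ratio 5/5).
Pick 2: T1 adds 4 new (checkout, preview, search, login) at runtime 14 (ratio 4/14).
Greedy total runtime: 5 + 14 = 19.

19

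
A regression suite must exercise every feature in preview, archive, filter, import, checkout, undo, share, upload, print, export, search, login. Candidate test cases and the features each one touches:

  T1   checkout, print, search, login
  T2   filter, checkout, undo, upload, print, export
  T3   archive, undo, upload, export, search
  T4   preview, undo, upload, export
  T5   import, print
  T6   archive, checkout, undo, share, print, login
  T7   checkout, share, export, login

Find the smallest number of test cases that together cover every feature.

T1, T2, T4, T5, T6 together cover {preview, archive, filter, import, checkout, undo, share, upload, print, export, search, login} — every feature.
No 4 of the 7 test cases cover everything (all 35 size-4 selections fall short), so 5 is minimum.

5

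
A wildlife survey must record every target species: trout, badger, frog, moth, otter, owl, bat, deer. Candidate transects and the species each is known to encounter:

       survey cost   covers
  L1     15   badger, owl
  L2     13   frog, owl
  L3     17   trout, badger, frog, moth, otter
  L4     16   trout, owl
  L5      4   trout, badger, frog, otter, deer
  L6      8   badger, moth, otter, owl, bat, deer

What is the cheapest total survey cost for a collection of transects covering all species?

12

L5, L6 cover every species at survey cost 4 + 8 = 12.
Any cover uses at least 2 transects; among all covering selections none totals below 12.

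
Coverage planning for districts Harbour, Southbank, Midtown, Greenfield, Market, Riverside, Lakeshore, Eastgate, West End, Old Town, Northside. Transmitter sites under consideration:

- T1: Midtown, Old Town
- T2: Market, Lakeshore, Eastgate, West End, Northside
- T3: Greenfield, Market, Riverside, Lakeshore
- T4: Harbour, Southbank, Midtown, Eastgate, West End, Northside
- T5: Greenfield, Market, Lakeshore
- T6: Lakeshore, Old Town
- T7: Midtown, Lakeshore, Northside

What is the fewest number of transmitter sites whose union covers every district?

3

T1, T3, T4 together cover {Harbour, Southbank, Midtown, Greenfield, Market, Riverside, Lakeshore, Eastgate, West End, Old Town, Northside} — every district.
No 2 of the 7 transmitter sites cover everything (all 21 pairs fall short), so 3 is minimum.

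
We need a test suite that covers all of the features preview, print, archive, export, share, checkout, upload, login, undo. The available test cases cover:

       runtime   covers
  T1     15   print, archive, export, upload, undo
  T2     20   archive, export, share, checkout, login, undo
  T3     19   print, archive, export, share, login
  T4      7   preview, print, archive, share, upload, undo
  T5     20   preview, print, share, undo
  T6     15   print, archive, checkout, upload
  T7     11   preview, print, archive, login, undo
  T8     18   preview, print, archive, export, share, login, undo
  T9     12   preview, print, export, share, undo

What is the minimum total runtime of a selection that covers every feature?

T2, T4 cover every feature at runtime 20 + 7 = 27.
Any cover uses at least 2 test cases; among all covering selections none totals below 27.

27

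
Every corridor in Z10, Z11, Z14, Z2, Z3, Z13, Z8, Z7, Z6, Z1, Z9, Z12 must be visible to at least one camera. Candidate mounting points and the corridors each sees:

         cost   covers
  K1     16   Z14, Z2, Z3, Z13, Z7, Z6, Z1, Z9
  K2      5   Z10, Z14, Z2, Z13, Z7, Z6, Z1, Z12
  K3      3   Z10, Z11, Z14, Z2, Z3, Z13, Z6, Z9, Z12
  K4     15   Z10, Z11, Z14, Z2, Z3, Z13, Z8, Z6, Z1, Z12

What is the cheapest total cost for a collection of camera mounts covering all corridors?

K2, K3, K4 cover every corridor at cost 5 + 3 + 15 = 23.
Any cover uses at least 2 camera mounts; among all covering selections none totals below 23.

23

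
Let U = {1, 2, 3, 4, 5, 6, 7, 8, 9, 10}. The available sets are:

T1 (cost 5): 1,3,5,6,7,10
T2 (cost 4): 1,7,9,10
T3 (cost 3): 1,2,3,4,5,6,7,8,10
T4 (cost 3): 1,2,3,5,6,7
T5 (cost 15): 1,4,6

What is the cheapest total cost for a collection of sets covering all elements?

7

T2, T3 cover every element at cost 4 + 3 = 7.
Any cover uses at least 2 sets; among all covering selections none totals below 7.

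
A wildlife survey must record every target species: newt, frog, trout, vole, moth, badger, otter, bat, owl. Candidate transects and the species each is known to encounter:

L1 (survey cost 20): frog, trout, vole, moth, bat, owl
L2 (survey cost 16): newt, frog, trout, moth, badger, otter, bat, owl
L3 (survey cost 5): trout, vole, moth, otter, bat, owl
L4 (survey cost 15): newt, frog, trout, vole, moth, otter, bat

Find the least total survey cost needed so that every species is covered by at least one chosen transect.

L2, L3 cover every species at survey cost 16 + 5 = 21.
Any cover uses at least 2 transects; among all covering selections none totals below 21.

21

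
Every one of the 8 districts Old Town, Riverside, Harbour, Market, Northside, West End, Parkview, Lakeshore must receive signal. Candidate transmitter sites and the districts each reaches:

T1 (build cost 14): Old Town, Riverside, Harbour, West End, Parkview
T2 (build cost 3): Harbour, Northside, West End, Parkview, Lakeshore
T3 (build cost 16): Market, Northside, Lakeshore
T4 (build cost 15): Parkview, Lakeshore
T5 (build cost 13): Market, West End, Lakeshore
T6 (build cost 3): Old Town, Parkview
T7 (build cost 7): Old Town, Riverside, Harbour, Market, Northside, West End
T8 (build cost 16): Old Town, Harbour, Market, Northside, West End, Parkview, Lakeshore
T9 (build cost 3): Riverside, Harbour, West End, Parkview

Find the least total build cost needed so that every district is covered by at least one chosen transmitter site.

10

T2, T7 cover every district at build cost 3 + 7 = 10.
Any cover uses at least 2 transmitter sites; among all covering selections none totals below 10.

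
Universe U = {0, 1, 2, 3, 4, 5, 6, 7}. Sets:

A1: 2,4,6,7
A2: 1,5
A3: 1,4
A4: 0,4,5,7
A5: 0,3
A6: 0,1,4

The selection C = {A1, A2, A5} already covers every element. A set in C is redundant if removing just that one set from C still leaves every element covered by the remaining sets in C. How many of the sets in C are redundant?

0

Drop A1: 2, 4, 6, 7 uncovered — not redundant.
Drop A2: 1, 5 uncovered — not redundant.
Drop A5: 0, 3 uncovered — not redundant.
None of the sets in C is redundant.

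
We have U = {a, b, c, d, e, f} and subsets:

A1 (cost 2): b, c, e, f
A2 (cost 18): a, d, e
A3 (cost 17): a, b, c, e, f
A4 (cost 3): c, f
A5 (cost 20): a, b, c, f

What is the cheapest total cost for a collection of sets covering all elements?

A1, A2 cover every element at cost 2 + 18 = 20.
Any cover uses at least 2 sets; among all covering selections none totals below 20.

20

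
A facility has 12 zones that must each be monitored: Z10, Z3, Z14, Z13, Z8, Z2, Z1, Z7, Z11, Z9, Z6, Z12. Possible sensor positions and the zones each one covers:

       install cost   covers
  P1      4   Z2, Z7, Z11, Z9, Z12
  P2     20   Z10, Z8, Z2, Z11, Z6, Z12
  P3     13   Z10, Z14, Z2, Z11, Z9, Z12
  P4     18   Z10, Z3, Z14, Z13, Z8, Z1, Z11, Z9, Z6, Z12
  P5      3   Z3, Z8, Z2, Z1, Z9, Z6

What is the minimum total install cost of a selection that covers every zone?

P1, P4 cover every zone at install cost 4 + 18 = 22.
Any cover uses at least 2 sensor positions; among all covering selections none totals below 22.
Greedy by coverage-per-install cost would pick P5, P1, P4 for 25 — worse than the optimum 22.

22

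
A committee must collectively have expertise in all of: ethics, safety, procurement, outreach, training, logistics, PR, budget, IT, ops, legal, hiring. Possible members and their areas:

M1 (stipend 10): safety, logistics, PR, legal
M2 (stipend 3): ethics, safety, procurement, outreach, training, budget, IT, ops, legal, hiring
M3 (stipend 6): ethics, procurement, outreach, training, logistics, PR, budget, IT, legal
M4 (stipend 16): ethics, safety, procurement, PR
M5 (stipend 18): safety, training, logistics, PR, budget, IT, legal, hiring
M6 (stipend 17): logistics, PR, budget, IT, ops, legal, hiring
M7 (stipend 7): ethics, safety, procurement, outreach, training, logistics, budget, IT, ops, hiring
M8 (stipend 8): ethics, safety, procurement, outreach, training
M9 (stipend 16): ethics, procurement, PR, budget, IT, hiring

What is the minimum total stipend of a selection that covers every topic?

M2, M3 cover every topic at stipend 3 + 6 = 9.
Any cover uses at least 2 members; among all covering selections none totals below 9.

9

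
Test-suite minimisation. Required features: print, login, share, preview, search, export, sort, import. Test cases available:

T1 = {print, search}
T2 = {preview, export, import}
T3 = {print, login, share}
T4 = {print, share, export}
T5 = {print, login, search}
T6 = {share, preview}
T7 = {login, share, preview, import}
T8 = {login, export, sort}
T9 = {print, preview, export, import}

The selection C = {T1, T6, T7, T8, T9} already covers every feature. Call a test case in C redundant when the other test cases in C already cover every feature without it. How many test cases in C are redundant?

Drop T1: search uncovered — not redundant.
Drop T6: the rest still cover every feature — redundant.
Drop T7: the rest still cover every feature — redundant.
Drop T8: sort uncovered — not redundant.
Drop T9: the rest still cover every feature — redundant.
3 redundant: T6, T7, T9.

3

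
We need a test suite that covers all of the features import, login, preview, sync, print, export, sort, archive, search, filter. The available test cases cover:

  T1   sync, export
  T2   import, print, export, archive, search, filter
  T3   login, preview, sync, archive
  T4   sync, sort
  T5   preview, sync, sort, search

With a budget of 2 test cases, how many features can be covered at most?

Choosing T2, T3 covers {import, login, preview, sync, print, export, archive, search, filter} — 9 features.
No choice of 2 test cases does better; here sort is left uncovered.

9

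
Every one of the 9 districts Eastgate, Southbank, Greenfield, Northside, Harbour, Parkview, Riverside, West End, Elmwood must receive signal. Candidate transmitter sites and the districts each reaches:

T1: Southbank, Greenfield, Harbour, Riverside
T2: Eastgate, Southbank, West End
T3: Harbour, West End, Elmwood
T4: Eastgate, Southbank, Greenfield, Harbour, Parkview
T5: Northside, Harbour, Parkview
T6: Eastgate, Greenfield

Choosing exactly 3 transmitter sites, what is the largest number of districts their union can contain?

Choosing T1, T2, T5 covers {Eastgate, Southbank, Greenfield, Northside, Harbour, Parkview, Riverside, West End} — 8 districts.
No choice of 3 transmitter sites does better; here Elmwood is left uncovered.

8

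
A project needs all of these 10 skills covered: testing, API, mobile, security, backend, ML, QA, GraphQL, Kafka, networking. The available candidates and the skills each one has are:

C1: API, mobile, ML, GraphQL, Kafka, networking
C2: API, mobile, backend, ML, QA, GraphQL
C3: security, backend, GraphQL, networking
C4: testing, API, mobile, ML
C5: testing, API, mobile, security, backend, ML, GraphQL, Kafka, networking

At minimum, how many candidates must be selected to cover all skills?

C2, C5 together cover {testing, API, mobile, security, backend, ML, QA, GraphQL, Kafka, networking} — every skill.
No single candidate contains all 10 skills, so 2 is optimal.

2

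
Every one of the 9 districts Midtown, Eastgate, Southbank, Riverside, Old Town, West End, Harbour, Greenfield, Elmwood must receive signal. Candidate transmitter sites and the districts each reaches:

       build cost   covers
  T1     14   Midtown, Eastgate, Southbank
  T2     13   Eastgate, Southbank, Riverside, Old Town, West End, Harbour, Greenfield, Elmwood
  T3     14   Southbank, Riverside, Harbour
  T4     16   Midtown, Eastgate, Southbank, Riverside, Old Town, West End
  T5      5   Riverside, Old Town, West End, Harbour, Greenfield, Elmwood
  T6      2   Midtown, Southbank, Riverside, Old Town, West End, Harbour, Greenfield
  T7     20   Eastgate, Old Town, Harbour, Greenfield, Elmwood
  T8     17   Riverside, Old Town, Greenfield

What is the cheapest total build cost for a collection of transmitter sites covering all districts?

15

T2, T6 cover every district at build cost 13 + 2 = 15.
Any cover uses at least 2 transmitter sites; among all covering selections none totals below 15.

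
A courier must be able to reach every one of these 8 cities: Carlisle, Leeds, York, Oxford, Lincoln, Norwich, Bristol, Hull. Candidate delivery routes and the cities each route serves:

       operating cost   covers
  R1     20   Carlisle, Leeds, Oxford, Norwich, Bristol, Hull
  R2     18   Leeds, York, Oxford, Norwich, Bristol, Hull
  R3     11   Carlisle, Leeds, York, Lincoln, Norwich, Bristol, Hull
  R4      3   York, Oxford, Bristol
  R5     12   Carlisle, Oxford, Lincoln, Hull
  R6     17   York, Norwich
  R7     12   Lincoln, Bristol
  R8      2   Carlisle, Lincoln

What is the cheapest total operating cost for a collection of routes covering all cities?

R3, R4 cover every city at operating cost 11 + 3 = 14.
Any cover uses at least 2 routes; among all covering selections none totals below 14.
Greedy by coverage-per-operating cost would pick R4, R8, R3 for 16 — worse than the optimum 14.

14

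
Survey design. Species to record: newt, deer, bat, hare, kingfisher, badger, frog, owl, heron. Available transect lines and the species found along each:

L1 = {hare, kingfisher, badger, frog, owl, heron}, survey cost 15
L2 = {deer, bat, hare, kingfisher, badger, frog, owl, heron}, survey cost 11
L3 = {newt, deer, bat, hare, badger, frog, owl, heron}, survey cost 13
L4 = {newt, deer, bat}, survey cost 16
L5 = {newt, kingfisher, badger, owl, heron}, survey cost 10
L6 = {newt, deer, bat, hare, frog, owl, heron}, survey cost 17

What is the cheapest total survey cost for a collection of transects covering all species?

21

L2, L5 cover every species at survey cost 11 + 10 = 21.
Any cover uses at least 2 transects; among all covering selections none totals below 21.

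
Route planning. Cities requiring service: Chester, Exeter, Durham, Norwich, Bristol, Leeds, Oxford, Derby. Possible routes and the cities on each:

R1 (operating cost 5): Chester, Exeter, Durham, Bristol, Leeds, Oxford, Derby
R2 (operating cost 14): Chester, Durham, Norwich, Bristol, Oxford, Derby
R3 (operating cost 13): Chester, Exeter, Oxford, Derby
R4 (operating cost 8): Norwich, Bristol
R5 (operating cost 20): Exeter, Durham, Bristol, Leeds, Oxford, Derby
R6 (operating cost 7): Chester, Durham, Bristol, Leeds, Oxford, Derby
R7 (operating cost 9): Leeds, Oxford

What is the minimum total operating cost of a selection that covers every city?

R1, R4 cover every city at operating cost 5 + 8 = 13.
Any cover uses at least 2 routes; among all covering selections none totals below 13.

13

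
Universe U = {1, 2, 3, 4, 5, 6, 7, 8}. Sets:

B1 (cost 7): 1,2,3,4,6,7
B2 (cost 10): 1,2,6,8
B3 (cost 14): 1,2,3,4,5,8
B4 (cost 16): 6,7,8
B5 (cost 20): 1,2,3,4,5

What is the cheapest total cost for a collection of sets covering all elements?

B1, B3 cover every element at cost 7 + 14 = 21.
Any cover uses at least 2 sets; among all covering selections none totals below 21.

21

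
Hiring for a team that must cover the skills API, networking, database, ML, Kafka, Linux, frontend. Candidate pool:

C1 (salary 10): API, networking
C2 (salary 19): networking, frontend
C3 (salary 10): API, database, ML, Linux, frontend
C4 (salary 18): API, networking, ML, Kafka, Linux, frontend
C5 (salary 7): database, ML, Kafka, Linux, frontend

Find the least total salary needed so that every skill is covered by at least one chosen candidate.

C1, C5 cover every skill at salary 10 + 7 = 17.
Any cover uses at least 2 candidates; among all covering selections none totals below 17.

17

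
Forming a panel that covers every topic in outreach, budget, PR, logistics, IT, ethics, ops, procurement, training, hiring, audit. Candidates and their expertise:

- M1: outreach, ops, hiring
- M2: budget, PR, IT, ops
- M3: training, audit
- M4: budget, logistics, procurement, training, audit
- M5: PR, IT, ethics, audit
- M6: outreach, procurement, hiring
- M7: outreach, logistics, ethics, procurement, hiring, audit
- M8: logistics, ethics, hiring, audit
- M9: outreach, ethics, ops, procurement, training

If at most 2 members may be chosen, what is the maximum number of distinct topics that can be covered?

Choosing M2, M7 covers {outreach, budget, PR, logistics, IT, ethics, ops, procurement, hiring, audit} — 10 topics.
No choice of 2 members does better; here training is left uncovered.

10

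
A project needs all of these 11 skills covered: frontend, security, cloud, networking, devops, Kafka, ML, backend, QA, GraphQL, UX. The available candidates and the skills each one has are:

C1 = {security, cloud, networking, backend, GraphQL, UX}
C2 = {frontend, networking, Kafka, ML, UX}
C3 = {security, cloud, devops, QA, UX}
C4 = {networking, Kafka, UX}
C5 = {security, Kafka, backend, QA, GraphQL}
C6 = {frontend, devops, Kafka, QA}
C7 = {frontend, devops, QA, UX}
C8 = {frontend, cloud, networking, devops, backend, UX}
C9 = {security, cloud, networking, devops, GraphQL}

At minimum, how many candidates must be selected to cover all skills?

3

C1, C2, C3 together cover {frontend, security, cloud, networking, devops, Kafka, ML, backend, QA, GraphQL, UX} — every skill.
No 2 of the 9 candidates cover everything (all 36 pairs fall short), so 3 is minimum.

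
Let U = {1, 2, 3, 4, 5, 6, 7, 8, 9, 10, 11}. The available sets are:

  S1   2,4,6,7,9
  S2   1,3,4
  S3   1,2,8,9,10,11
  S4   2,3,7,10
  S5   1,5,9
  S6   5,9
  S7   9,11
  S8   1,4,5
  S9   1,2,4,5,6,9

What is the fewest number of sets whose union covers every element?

S3, S4, S9 together cover {1, 2, 3, 4, 5, 6, 7, 8, 9, 10, 11} — every element.
No 2 of the 9 sets cover everything (all 36 pairs fall short), so 3 is minimum.
Greedy (largest uncovered first) would take S3, S1, S2, S5 — 4 sets — but 3 suffice.

3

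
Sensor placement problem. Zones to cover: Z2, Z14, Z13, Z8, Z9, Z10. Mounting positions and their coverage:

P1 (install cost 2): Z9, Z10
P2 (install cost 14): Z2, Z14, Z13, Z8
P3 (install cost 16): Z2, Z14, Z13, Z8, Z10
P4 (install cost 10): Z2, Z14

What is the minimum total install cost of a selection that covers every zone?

P1, P2 cover every zone at install cost 2 + 14 = 16.
Any cover uses at least 2 sensor positions; among all covering selections none totals below 16.

16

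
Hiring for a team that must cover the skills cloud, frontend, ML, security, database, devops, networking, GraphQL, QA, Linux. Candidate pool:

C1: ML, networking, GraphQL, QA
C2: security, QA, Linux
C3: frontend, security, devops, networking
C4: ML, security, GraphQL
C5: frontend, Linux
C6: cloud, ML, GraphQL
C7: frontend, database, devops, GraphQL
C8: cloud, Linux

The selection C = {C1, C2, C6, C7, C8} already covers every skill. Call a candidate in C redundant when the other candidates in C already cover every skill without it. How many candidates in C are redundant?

Drop C1: networking uncovered — not redundant.
Drop C2: security uncovered — not redundant.
Drop C6: the rest still cover every skill — redundant.
Drop C7: frontend, database, devops uncovered — not redundant.
Drop C8: the rest still cover every skill — redundant.
2 redundant: C6, C8.

2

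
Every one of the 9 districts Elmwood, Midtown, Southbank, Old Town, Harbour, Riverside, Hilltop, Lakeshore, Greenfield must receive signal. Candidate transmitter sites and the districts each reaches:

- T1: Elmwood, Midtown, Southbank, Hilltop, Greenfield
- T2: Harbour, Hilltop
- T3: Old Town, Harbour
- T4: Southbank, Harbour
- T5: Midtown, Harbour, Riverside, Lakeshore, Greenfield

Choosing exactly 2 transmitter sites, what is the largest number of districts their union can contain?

Choosing T1, T5 covers {Elmwood, Midtown, Southbank, Harbour, Riverside, Hilltop, Lakeshore, Greenfield} — 8 districts.
No choice of 2 transmitter sites does better; here Old Town is left uncovered.

8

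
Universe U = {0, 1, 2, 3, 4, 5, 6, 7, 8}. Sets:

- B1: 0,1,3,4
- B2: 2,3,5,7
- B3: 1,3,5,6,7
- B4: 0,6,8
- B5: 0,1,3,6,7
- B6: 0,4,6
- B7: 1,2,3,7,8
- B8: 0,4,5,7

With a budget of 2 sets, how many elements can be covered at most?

Choosing B6, B7 covers {0, 1, 2, 3, 4, 6, 7, 8} — 8 elements.
No choice of 2 sets does better; here 5 is left uncovered.

8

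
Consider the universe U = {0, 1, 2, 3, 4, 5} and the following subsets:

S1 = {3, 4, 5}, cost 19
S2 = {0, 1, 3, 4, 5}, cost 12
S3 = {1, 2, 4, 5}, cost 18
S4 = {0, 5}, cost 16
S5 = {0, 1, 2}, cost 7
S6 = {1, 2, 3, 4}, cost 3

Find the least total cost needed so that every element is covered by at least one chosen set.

15

S2, S6 cover every element at cost 12 + 3 = 15.
Any cover uses at least 2 sets; among all covering selections none totals below 15.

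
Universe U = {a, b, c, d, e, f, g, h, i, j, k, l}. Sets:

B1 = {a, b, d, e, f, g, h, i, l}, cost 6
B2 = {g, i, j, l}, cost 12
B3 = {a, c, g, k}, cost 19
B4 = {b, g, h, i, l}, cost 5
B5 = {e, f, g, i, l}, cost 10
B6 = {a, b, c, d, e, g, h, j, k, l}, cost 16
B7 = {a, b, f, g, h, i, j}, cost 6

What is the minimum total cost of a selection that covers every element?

22

B1, B6 cover every element at cost 6 + 16 = 22.
Any cover uses at least 2 sets; among all covering selections none totals below 22.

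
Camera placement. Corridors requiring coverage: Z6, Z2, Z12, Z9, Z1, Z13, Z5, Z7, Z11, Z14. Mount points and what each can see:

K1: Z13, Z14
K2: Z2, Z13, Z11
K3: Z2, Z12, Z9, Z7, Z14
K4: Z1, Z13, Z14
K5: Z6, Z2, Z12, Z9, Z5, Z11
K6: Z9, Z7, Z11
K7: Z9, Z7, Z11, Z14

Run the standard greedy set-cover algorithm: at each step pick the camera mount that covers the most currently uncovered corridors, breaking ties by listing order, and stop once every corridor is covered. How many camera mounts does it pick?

3

Pick 1: K5 covers 6 new corridors (Z6, Z2, Z12, Z9, Z5, Z11).
Pick 2: K4 covers 3 new corridors (Z1, Z13, Z14).
Pick 3: K3 covers 1 new corridors (Z7).
Greedy uses 3 camera mounts.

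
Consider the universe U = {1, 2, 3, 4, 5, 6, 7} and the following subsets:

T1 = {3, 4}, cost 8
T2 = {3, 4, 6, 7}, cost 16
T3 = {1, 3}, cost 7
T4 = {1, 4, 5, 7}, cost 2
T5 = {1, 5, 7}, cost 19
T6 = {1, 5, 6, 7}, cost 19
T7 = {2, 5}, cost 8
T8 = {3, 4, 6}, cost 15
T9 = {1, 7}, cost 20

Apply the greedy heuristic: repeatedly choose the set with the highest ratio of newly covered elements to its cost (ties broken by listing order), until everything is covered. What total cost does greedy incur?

Pick 1: T4 adds 4 new (1, 4, 5, 7) at cost 2 (ratio 4/2).
Pick 2: T3 adds 1 new (3) at cost 7 (ratio 1/7).
Pick 3: T7 adds 1 new (2) at cost 8 (ratio 1/8).
Pick 4: T8 adds 1 new (6) at cost 15 (ratio 1/15).
Greedy total cost: 2 + 7 + 8 + 15 = 32. (The true optimum is 25, so greedy overshoots here.)

32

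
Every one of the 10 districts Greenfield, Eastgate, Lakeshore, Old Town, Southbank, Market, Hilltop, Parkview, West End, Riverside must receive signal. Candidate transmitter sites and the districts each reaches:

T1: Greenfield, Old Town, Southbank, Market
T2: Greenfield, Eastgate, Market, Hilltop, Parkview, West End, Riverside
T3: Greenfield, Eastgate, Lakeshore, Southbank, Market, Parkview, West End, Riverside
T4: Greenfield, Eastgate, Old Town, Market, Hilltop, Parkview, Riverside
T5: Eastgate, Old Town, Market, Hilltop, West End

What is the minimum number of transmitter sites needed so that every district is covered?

T3, T4 together cover {Greenfield, Eastgate, Lakeshore, Old Town, Southbank, Market, Hilltop, Parkview, West End, Riverside} — every district.
No single transmitter site contains all 10 districts, so 2 is optimal.

2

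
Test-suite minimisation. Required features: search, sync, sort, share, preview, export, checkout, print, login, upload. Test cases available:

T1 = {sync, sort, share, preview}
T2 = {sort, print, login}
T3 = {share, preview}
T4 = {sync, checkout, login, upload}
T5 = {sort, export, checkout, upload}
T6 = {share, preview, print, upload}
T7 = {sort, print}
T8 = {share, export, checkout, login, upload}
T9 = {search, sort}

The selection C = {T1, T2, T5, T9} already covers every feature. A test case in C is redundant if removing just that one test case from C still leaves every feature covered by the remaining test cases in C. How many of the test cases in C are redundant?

0

Drop T1: sync, share, preview uncovered — not redundant.
Drop T2: print, login uncovered — not redundant.
Drop T5: export, checkout, upload uncovered — not redundant.
Drop T9: search uncovered — not redundant.
None of the test cases in C is redundant.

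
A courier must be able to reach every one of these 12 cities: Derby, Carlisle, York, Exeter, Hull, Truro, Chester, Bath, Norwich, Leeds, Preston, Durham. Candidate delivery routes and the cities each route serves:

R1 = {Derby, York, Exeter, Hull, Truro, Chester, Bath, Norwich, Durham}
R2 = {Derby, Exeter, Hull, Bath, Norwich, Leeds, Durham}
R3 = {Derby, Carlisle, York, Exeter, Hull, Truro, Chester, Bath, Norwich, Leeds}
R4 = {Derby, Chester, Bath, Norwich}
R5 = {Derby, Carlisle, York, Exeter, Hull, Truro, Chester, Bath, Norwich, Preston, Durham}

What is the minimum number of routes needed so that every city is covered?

2

R2, R5 together cover {Derby, Carlisle, York, Exeter, Hull, Truro, Chester, Bath, Norwich, Leeds, Preston, Durham} — every city.
No single route contains all 12 cities, so 2 is optimal.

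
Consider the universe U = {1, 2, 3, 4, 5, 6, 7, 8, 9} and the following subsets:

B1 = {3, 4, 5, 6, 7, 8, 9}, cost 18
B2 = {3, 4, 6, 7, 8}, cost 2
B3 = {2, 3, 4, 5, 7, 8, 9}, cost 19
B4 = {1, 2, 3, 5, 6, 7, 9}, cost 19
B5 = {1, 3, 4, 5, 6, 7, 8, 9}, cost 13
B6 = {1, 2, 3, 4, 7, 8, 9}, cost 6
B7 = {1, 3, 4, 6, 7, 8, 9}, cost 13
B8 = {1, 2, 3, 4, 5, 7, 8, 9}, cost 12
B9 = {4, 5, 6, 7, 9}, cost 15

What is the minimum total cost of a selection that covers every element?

14

B2, B8 cover every element at cost 2 + 12 = 14.
Any cover uses at least 2 sets; among all covering selections none totals below 14.
Greedy by coverage-per-cost would pick B2, B6, B8 for 20 — worse than the optimum 14.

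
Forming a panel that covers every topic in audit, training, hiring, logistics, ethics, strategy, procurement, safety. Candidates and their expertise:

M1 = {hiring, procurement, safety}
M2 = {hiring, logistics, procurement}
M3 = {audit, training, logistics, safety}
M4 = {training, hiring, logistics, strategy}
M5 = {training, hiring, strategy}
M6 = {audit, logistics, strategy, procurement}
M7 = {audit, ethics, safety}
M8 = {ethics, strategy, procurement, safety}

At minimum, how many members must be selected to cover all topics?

3

M1, M3, M8 together cover {audit, training, hiring, logistics, ethics, strategy, procurement, safety} — every topic.
No 2 of the 8 members cover everything (all 28 pairs fall short), so 3 is minimum.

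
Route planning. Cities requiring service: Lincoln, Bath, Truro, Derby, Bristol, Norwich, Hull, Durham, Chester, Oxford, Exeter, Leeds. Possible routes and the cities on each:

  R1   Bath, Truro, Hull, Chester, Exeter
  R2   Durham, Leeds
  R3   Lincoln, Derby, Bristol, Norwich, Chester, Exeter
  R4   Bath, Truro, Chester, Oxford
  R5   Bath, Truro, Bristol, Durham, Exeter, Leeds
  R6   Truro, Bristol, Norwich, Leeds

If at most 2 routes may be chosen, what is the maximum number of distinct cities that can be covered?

10

Choosing R3, R5 covers {Lincoln, Bath, Truro, Derby, Bristol, Norwich, Durham, Chester, Exeter, Leeds} — 10 cities.
No choice of 2 routes does better; here Hull, Oxford are left uncovered.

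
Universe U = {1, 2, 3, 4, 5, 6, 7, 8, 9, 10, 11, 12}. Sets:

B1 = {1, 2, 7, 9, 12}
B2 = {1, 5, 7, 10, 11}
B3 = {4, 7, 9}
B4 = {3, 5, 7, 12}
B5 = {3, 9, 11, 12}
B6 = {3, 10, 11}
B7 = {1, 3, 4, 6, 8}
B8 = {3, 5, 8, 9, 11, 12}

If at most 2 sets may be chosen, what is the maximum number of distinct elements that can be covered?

Choosing B1, B7 covers {1, 2, 3, 4, 6, 7, 8, 9, 12} — 9 elements.
No choice of 2 sets does better; here 5, 10, 11 are left uncovered.

9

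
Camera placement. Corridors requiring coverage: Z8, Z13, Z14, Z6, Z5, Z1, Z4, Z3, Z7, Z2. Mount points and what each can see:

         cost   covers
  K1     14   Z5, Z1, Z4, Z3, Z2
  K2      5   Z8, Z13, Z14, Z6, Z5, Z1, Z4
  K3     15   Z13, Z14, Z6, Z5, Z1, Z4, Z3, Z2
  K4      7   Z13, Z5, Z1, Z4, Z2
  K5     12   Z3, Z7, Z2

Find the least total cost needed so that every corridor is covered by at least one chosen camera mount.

17

K2, K5 cover every corridor at cost 5 + 12 = 17.
Any cover uses at least 2 camera mounts; among all covering selections none totals below 17.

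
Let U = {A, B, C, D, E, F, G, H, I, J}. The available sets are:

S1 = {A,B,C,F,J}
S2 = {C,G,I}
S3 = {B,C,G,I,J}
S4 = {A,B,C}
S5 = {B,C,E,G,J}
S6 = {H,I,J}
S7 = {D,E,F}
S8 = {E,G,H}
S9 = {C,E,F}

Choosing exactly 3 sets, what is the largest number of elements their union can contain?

9

Choosing S1, S2, S7 covers {A, B, C, D, E, F, G, I, J} — 9 elements.
No choice of 3 sets does better; here H is left uncovered.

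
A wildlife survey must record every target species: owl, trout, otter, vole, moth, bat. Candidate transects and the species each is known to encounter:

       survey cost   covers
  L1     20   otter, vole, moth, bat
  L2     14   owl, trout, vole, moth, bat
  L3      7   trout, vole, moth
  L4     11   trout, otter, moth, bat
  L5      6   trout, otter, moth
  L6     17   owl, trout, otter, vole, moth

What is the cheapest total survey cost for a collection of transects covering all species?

L2, L5 cover every species at survey cost 14 + 6 = 20.
Any cover uses at least 2 transects; among all covering selections none totals below 20.

20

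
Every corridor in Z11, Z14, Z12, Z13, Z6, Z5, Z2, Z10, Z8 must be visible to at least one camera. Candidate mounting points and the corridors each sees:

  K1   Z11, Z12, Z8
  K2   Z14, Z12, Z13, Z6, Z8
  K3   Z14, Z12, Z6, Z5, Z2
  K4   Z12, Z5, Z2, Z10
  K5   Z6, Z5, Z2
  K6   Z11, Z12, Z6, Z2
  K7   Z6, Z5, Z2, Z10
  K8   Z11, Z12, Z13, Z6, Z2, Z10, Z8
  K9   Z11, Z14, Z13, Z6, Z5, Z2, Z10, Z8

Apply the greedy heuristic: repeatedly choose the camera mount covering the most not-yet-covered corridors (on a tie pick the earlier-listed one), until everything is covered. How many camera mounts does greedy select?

Pick 1: K9 covers 8 new corridors (Z11, Z14, Z13, Z6, Z5, Z2, Z10, Z8).
Pick 2: K1 covers 1 new corridors (Z12).
Greedy uses 2 camera mounts.

2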